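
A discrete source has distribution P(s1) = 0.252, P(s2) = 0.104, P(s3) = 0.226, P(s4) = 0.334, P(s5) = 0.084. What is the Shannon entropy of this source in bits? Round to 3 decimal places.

H = −Σ pᵢ log₂ pᵢ.
−0.252·log₂(0.252) = 0.5011
−0.104·log₂(0.104) = 0.3396
−0.226·log₂(0.226) = 0.4849
−0.334·log₂(0.334) = 0.5284
−0.084·log₂(0.084) = 0.3002
Sum ≈ 2.1542 → 2.154 bits.

2.154 bits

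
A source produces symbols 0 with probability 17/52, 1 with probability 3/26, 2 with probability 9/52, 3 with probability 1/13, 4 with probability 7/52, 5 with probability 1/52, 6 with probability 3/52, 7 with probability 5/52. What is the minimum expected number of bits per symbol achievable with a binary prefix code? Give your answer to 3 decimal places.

Repeatedly combine the two least-probable nodes; the expected code length is the sum of the merged weights.
merge 1/52 + 3/52 → 1/13
merge 1/13 + 1/13 → 2/13
merge 5/52 + 3/26 → 11/52
merge 7/52 + 2/13 → 15/52
merge 9/52 + 11/52 → 5/13
merge 15/52 + 17/52 → 8/13
merge 5/13 + 8/13 → 1
L = 1/13 + 2/13 + 11/52 + 15/52 + 5/13 + 8/13 + 1 = 71/26 ≈ 2.731 bits/symbol.

2.731 bits/symbol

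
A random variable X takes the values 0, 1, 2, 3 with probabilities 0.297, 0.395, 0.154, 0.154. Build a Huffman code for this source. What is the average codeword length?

Repeatedly combine the two least-probable nodes; the expected code length is the sum of the merged weights.
merge 77/500 + 77/500 → 77/250
merge 297/1000 + 77/250 → 121/200
merge 79/200 + 121/200 → 1
L = 77/250 + 121/200 + 1 = 1913/1000 = 1.913 bits/symbol.

1.913 bits/symbol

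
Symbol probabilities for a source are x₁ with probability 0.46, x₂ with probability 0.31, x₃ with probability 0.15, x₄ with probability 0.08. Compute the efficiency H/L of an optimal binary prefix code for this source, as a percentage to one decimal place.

Entropy H = −Σ p log₂ p ≈ 1.7412 bits.
Huffman merges: 2/25+3/20→23/100; 23/100+31/100→27/50; 23/50+27/50→1. L = 177/100 ≈ 1.7700.
Efficiency = H/L = 1.7412/1.7700 = 98.4%.

98.4%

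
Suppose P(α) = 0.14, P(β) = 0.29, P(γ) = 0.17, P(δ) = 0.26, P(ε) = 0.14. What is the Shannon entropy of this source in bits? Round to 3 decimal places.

H = −Σ pᵢ log₂ pᵢ.
−0.14·log₂(0.14) = 0.3971
−0.29·log₂(0.29) = 0.5179
−0.17·log₂(0.17) = 0.4346
−0.26·log₂(0.26) = 0.5053
−0.14·log₂(0.14) = 0.3971
Sum ≈ 2.2520 → 2.252 bits.

2.252 bits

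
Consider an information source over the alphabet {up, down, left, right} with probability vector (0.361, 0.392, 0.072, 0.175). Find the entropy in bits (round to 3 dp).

1.774 bits

H = −Σ pᵢ log₂ pᵢ.
−0.361·log₂(0.361) = 0.5306
−0.392·log₂(0.392) = 0.5296
−0.072·log₂(0.072) = 0.2733
−0.175·log₂(0.175) = 0.4401
Sum ≈ 1.7736 → 1.774 bits.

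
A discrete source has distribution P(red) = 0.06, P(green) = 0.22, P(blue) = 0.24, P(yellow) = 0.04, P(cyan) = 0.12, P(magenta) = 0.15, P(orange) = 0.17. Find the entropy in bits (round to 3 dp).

H = −Σ pᵢ log₂ pᵢ.
−0.06·log₂(0.06) = 0.2435
−0.22·log₂(0.22) = 0.4806
−0.24·log₂(0.24) = 0.4941
−0.04·log₂(0.04) = 0.1858
−0.12·log₂(0.12) = 0.3671
−0.15·log₂(0.15) = 0.4105
−0.17·log₂(0.17) = 0.4346
Sum ≈ 2.6162 → 2.616 bits.

2.616 bits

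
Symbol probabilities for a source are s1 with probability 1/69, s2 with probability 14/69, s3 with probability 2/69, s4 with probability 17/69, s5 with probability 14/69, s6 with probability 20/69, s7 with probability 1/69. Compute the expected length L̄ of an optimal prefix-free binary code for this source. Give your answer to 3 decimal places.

Repeatedly combine the two least-probable nodes; the expected code length is the sum of the merged weights.
merge 1/69 + 1/69 → 2/69
merge 2/69 + 2/69 → 4/69
merge 4/69 + 14/69 → 6/23
merge 14/69 + 17/69 → 31/69
merge 6/23 + 20/69 → 38/69
merge 31/69 + 38/69 → 1
L = 2/69 + 4/69 + 6/23 + 31/69 + 38/69 + 1 = 54/23 ≈ 2.348 bits/symbol.

2.348 bits/symbol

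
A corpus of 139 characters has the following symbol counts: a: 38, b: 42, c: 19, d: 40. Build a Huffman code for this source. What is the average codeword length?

Probabilities are the counts divided by 139.
Repeatedly combine the two least-probable nodes; the expected code length is the sum of the merged weights.
merge 19/139 + 38/139 → 57/139
merge 40/139 + 42/139 → 82/139
merge 57/139 + 82/139 → 1
L = 57/139 + 82/139 + 1 = 2 bits/symbol.

2 bits/symbol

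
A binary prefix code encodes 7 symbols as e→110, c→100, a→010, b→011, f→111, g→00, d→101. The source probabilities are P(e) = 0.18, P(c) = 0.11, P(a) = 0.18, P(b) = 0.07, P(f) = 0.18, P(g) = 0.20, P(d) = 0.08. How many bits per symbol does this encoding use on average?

2.8 bits/symbol

L̄ = Σ pᵢ·ℓᵢ = 0.18·3 + 0.11·3 + 0.18·3 + 0.07·3 + 0.18·3 + 0.20·2 + 0.08·3 = 2.8 bits/symbol.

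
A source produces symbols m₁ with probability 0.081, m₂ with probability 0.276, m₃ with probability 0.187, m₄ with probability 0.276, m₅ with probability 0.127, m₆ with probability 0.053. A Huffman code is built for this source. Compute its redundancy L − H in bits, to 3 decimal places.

Entropy H = −Σ p log₂ p ≈ 2.3739 bits.
Huffman merges: 53/1000+81/1000→67/500; 127/1000+67/500→261/1000; 187/1000+261/1000→56/125; 69/250+69/250→69/125; 56/125+69/125→1. L = 479/200 ≈ 2.3950.
L − H = 2.3950 − 2.3739 = 0.021 bits.

0.021 bits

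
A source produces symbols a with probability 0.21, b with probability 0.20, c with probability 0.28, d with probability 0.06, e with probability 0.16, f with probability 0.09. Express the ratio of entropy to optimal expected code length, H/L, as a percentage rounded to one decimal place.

Entropy H = −Σ p log₂ p ≈ 2.4306 bits.
Huffman merges: 3/50+9/100→3/20; 3/20+4/25→31/100; 1/5+21/100→41/100; 7/25+31/100→59/100; 41/100+59/100→1. L = 123/50 ≈ 2.4600.
Efficiency = H/L = 2.4306/2.4600 = 98.8%.

98.8%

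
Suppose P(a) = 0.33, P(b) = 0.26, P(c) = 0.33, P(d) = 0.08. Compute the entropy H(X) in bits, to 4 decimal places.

1.8524 bits

H = −Σ pᵢ log₂ pᵢ.
−0.33·log₂(0.33) = 0.5278
−0.26·log₂(0.26) = 0.5053
−0.33·log₂(0.33) = 0.5278
−0.08·log₂(0.08) = 0.2915
Sum ≈ 1.8524 → 1.8524 bits.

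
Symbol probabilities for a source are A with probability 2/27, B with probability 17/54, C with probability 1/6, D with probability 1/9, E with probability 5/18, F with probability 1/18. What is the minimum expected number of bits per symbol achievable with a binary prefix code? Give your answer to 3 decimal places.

Repeatedly combine the two least-probable nodes; the expected code length is the sum of the merged weights.
merge 1/18 + 2/27 → 7/54
merge 1/9 + 7/54 → 13/54
merge 1/6 + 13/54 → 11/27
merge 5/18 + 17/54 → 16/27
merge 11/27 + 16/27 → 1
L = 7/54 + 13/54 + 11/27 + 16/27 + 1 = 64/27 ≈ 2.370 bits/symbol.

2.370 bits/symbol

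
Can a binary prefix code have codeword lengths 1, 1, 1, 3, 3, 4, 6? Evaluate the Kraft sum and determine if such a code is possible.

With common denominator 2^6 = 64: Σ 2^(−ℓᵢ) = 32/64 + 32/64 + 32/64 + 8/64 + 8/64 + 4/64 + 1/64 = 117/64 = 1.828125.
Kraft's inequality requires Σ ≤ 1; here Σ = 1.828125 > 1, so no such prefix code exists.

1.828125; no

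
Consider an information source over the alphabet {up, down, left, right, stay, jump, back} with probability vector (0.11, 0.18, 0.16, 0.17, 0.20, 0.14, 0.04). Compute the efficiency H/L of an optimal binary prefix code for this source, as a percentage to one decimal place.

97.5%

Entropy H = −Σ p log₂ p ≈ 2.7004 bits.
Huffman merges: 1/25+11/100→3/20; 7/50+3/20→29/100; 4/25+17/100→33/100; 9/50+1/5→19/50; 29/100+33/100→31/50; 19/50+31/50→1. L = 277/100 ≈ 2.7700.
Efficiency = H/L = 2.7004/2.7700 = 97.5%.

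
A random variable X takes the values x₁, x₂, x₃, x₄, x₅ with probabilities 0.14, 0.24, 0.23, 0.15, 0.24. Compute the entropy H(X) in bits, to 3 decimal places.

H = −Σ pᵢ log₂ pᵢ.
−0.14·log₂(0.14) = 0.3971
−0.24·log₂(0.24) = 0.4941
−0.23·log₂(0.23) = 0.4877
−0.15·log₂(0.15) = 0.4105
−0.24·log₂(0.24) = 0.4941
Sum ≈ 2.2836 → 2.284 bits.

2.284 bits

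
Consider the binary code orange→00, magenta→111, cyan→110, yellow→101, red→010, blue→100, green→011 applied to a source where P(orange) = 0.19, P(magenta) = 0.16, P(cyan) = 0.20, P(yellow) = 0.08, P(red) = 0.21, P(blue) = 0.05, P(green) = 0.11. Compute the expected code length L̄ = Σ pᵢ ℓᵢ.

L̄ = Σ pᵢ·ℓᵢ = 0.19·2 + 0.16·3 + 0.20·3 + 0.08·3 + 0.21·3 + 0.05·3 + 0.11·3 = 2.81 bits/symbol.

2.81 bits/symbol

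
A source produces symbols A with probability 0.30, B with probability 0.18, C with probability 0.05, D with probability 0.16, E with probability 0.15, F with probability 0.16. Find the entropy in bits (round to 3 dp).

H = −Σ pᵢ log₂ pᵢ.
−0.30·log₂(0.30) = 0.5211
−0.18·log₂(0.18) = 0.4453
−0.05·log₂(0.05) = 0.2161
−0.16·log₂(0.16) = 0.4230
−0.15·log₂(0.15) = 0.4105
−0.16·log₂(0.16) = 0.4230
Sum ≈ 2.4391 → 2.439 bits.

2.439 bits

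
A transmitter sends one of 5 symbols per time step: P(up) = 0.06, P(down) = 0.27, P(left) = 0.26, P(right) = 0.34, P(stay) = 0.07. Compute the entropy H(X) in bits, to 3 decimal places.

2.057 bits

H = −Σ pᵢ log₂ pᵢ.
−0.06·log₂(0.06) = 0.2435
−0.27·log₂(0.27) = 0.5100
−0.26·log₂(0.26) = 0.5053
−0.34·log₂(0.34) = 0.5292
−0.07·log₂(0.07) = 0.2686
Sum ≈ 2.0566 → 2.057 bits.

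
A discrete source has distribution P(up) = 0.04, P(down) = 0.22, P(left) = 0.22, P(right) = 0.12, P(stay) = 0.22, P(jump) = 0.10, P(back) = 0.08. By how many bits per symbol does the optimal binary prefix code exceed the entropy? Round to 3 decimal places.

Entropy H = −Σ p log₂ p ≈ 2.6182 bits.
Huffman merges: 1/25+2/25→3/25; 1/10+3/25→11/50; 3/25+11/50→17/50; 11/50+11/50→11/25; 11/50+17/50→14/25; 11/25+14/25→1. L = 67/25 ≈ 2.6800.
L − H = 2.6800 − 2.6182 = 0.062 bits.

0.062 bits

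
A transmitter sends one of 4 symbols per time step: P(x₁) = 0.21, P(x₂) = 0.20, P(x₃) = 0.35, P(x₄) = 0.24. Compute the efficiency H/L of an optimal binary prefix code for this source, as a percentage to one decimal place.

98.1%

Entropy H = −Σ p log₂ p ≈ 1.9614 bits.
Huffman merges: 1/5+21/100→41/100; 6/25+7/20→59/100; 41/100+59/100→1. L = 2 ≈ 2.0000.
Efficiency = H/L = 1.9614/2.0000 = 98.1%.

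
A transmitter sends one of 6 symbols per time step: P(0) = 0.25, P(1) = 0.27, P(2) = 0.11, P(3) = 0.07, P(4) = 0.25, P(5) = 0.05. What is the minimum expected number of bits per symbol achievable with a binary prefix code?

2.35 bits/symbol

Repeatedly combine the two least-probable nodes; the expected code length is the sum of the merged weights.
merge 1/20 + 7/100 → 3/25
merge 11/100 + 3/25 → 23/100
merge 23/100 + 1/4 → 12/25
merge 1/4 + 27/100 → 13/25
merge 12/25 + 13/25 → 1
L = 3/25 + 23/100 + 12/25 + 13/25 + 1 = 47/20 = 2.35 bits/symbol.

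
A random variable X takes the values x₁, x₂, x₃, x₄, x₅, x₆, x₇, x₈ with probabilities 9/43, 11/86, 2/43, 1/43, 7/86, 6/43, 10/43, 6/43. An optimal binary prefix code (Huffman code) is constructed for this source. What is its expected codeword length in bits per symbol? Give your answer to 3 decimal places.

2.779 bits/symbol

Repeatedly combine the two least-probable nodes; the expected code length is the sum of the merged weights.
merge 1/43 + 2/43 → 3/43
merge 3/43 + 7/86 → 13/86
merge 11/86 + 6/43 → 23/86
merge 6/43 + 13/86 → 25/86
merge 9/43 + 10/43 → 19/43
merge 23/86 + 25/86 → 24/43
merge 19/43 + 24/43 → 1
L = 3/43 + 13/86 + 23/86 + 25/86 + 19/43 + 24/43 + 1 = 239/86 ≈ 2.779 bits/symbol.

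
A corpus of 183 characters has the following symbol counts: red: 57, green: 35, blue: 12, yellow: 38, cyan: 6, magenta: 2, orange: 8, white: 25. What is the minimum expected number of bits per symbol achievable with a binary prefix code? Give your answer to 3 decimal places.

Probabilities are the counts divided by 183.
Repeatedly combine the two least-probable nodes; the expected code length is the sum of the merged weights.
merge 2/183 + 2/61 → 8/183
merge 8/183 + 8/183 → 16/183
merge 4/61 + 16/183 → 28/183
merge 25/183 + 28/183 → 53/183
merge 35/183 + 38/183 → 73/183
merge 53/183 + 19/61 → 110/183
merge 73/183 + 110/183 → 1
L = 8/183 + 16/183 + 28/183 + 53/183 + 73/183 + 110/183 + 1 = 157/61 ≈ 2.574 bits/symbol.

2.574 bits/symbol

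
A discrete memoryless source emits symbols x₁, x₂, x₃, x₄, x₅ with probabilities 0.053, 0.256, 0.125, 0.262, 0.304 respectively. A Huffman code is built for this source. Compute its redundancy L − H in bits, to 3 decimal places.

0.047 bits

Entropy H = −Σ p log₂ p ≈ 2.1314 bits.
Huffman merges: 53/1000+1/8→89/500; 89/500+32/125→217/500; 131/500+38/125→283/500; 217/500+283/500→1. L = 1089/500 ≈ 2.1780.
L − H = 2.1780 − 2.1314 = 0.047 bits.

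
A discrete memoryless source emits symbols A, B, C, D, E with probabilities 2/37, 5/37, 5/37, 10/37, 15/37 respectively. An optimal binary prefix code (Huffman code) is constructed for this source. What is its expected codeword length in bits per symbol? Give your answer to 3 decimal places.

2.108 bits/symbol

Repeatedly combine the two least-probable nodes; the expected code length is the sum of the merged weights.
merge 2/37 + 5/37 → 7/37
merge 5/37 + 7/37 → 12/37
merge 10/37 + 12/37 → 22/37
merge 15/37 + 22/37 → 1
L = 7/37 + 12/37 + 22/37 + 1 = 78/37 ≈ 2.108 bits/symbol.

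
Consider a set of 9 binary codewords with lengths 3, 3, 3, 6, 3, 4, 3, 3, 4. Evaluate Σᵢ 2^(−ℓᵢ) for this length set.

With common denominator 2^6 = 64: Σ 2^(−ℓᵢ) = 8/64 + 8/64 + 8/64 + 1/64 + 8/64 + 4/64 + 8/64 + 8/64 + 4/64 = 57/64 = 0.890625.

0.890625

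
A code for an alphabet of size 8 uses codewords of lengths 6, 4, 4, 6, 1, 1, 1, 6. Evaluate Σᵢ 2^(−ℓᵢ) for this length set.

With common denominator 2^6 = 64: Σ 2^(−ℓᵢ) = 1/64 + 4/64 + 4/64 + 1/64 + 32/64 + 32/64 + 32/64 + 1/64 = 107/64 = 1.671875.

1.671875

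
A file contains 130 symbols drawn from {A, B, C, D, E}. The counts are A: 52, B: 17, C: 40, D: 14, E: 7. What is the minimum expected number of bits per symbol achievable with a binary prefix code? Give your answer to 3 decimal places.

Probabilities are the counts divided by 130.
Repeatedly combine the two least-probable nodes; the expected code length is the sum of the merged weights.
merge 7/130 + 7/65 → 21/130
merge 17/130 + 21/130 → 19/65
merge 19/65 + 4/13 → 3/5
merge 2/5 + 3/5 → 1
L = 21/130 + 19/65 + 3/5 + 1 = 267/130 ≈ 2.054 bits/symbol.

2.054 bits/symbol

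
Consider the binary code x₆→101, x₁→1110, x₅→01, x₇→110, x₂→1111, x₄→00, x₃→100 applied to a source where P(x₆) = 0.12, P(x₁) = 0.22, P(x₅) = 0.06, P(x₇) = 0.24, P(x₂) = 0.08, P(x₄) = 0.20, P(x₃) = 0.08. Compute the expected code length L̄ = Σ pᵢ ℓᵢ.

3.04 bits/symbol

L̄ = Σ pᵢ·ℓᵢ = 0.12·3 + 0.22·4 + 0.06·2 + 0.24·3 + 0.08·4 + 0.20·2 + 0.08·3 = 3.04 bits/symbol.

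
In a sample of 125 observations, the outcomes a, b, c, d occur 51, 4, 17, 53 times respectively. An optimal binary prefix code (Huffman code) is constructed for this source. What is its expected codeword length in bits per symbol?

1.744 bits/symbol

Probabilities are the counts divided by 125.
Repeatedly combine the two least-probable nodes; the expected code length is the sum of the merged weights.
merge 4/125 + 17/125 → 21/125
merge 21/125 + 51/125 → 72/125
merge 53/125 + 72/125 → 1
L = 21/125 + 72/125 + 1 = 218/125 = 1.744 bits/symbol.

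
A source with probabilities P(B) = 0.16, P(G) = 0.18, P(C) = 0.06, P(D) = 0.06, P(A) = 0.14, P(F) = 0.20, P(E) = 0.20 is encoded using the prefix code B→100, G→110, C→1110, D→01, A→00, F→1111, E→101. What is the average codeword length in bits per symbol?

3.06 bits/symbol

L̄ = Σ pᵢ·ℓᵢ = 0.16·3 + 0.18·3 + 0.06·4 + 0.06·2 + 0.14·2 + 0.20·4 + 0.20·3 = 3.06 bits/symbol.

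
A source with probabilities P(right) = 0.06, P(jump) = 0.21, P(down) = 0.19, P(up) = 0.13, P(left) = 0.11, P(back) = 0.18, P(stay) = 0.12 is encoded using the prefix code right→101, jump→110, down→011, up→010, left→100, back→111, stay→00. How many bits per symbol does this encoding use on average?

2.88 bits/symbol

L̄ = Σ pᵢ·ℓᵢ = 0.06·3 + 0.21·3 + 0.19·3 + 0.13·3 + 0.11·3 + 0.18·3 + 0.12·2 = 2.88 bits/symbol.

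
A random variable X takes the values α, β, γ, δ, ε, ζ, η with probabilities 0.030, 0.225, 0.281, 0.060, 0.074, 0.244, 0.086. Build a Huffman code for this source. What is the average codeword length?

2.5 bits/symbol

Repeatedly combine the two least-probable nodes; the expected code length is the sum of the merged weights.
merge 3/100 + 3/50 → 9/100
merge 37/500 + 43/500 → 4/25
merge 9/100 + 4/25 → 1/4
merge 9/40 + 61/250 → 469/1000
merge 1/4 + 281/1000 → 531/1000
merge 469/1000 + 531/1000 → 1
L = 9/100 + 4/25 + 1/4 + 469/1000 + 531/1000 + 1 = 5/2 = 2.5 bits/symbol.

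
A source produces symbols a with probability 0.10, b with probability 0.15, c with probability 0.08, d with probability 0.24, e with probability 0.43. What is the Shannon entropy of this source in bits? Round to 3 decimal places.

H = −Σ pᵢ log₂ pᵢ.
−0.10·log₂(0.10) = 0.3322
−0.15·log₂(0.15) = 0.4105
−0.08·log₂(0.08) = 0.2915
−0.24·log₂(0.24) = 0.4941
−0.43·log₂(0.43) = 0.5236
Sum ≈ 2.0519 → 2.052 bits.

2.052 bits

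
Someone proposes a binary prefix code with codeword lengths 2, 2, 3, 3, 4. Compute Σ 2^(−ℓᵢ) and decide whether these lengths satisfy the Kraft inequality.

0.8125; yes

With common denominator 2^4 = 16: Σ 2^(−ℓᵢ) = 4/16 + 4/16 + 2/16 + 2/16 + 1/16 = 13/16 = 0.8125.
Kraft's inequality requires Σ ≤ 1; here Σ = 0.8125 ≤ 1, so such a prefix code exists.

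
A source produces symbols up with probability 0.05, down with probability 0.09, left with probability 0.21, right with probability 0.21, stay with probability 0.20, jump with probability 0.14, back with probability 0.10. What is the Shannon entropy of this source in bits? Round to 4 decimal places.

2.6681 bits

H = −Σ pᵢ log₂ pᵢ.
−0.05·log₂(0.05) = 0.2161
−0.09·log₂(0.09) = 0.3127
−0.21·log₂(0.21) = 0.4728
−0.21·log₂(0.21) = 0.4728
−0.20·log₂(0.20) = 0.4644
−0.14·log₂(0.14) = 0.3971
−0.10·log₂(0.10) = 0.3322
Sum ≈ 2.6681 → 2.6681 bits.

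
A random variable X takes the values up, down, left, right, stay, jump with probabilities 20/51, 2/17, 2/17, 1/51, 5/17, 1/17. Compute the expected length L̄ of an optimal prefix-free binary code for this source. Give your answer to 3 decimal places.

Repeatedly combine the two least-probable nodes; the expected code length is the sum of the merged weights.
merge 1/51 + 1/17 → 4/51
merge 4/51 + 2/17 → 10/51
merge 2/17 + 10/51 → 16/51
merge 5/17 + 16/51 → 31/51
merge 20/51 + 31/51 → 1
L = 4/51 + 10/51 + 16/51 + 31/51 + 1 = 112/51 ≈ 2.196 bits/symbol.

2.196 bits/symbol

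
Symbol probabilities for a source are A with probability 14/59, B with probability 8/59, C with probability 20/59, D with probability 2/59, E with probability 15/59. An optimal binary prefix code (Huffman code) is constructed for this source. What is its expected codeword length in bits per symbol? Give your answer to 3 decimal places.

2.169 bits/symbol

Repeatedly combine the two least-probable nodes; the expected code length is the sum of the merged weights.
merge 2/59 + 8/59 → 10/59
merge 10/59 + 14/59 → 24/59
merge 15/59 + 20/59 → 35/59
merge 24/59 + 35/59 → 1
L = 10/59 + 24/59 + 35/59 + 1 = 128/59 ≈ 2.169 bits/symbol.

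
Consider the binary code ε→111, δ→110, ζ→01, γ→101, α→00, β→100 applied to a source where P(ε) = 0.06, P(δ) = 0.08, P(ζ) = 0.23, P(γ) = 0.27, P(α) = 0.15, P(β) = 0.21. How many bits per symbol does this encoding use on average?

2.62 bits/symbol

L̄ = Σ pᵢ·ℓᵢ = 0.06·3 + 0.08·3 + 0.23·2 + 0.27·3 + 0.15·2 + 0.21·3 = 2.62 bits/symbol.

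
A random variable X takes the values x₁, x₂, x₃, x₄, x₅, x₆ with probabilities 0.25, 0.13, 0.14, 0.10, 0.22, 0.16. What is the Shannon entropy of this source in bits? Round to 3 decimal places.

H = −Σ pᵢ log₂ pᵢ.
−0.25·log₂(0.25) = 0.5000
−0.13·log₂(0.13) = 0.3826
−0.14·log₂(0.14) = 0.3971
−0.10·log₂(0.10) = 0.3322
−0.22·log₂(0.22) = 0.4806
−0.16·log₂(0.16) = 0.4230
Sum ≈ 2.5155 → 2.516 bits.

2.516 bits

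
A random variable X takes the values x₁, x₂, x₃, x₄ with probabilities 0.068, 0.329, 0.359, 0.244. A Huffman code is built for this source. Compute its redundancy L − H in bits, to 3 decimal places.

Entropy H = −Σ p log₂ p ≈ 1.8185 bits.
Huffman merges: 17/250+61/250→39/125; 39/125+329/1000→641/1000; 359/1000+641/1000→1. L = 1953/1000 ≈ 1.9530.
L − H = 1.9530 − 1.8185 = 0.134 bits.

0.134 bits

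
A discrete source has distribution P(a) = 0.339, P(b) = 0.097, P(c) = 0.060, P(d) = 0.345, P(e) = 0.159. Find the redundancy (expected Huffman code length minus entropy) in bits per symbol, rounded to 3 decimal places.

Entropy H = −Σ p log₂ p ≈ 2.0506 bits.
Huffman merges: 3/50+97/1000→157/1000; 157/1000+159/1000→79/250; 79/250+339/1000→131/200; 69/200+131/200→1. L = 266/125 ≈ 2.1280.
L − H = 2.1280 − 2.0506 = 0.077 bits.

0.077 bits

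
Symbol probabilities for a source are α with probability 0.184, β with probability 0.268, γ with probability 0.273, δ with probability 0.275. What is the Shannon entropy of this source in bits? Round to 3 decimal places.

H = −Σ pᵢ log₂ pᵢ.
−0.184·log₂(0.184) = 0.4494
−0.268·log₂(0.268) = 0.5091
−0.273·log₂(0.273) = 0.5113
−0.275·log₂(0.275) = 0.5122
Sum ≈ 1.9820 → 1.982 bits.

1.982 bits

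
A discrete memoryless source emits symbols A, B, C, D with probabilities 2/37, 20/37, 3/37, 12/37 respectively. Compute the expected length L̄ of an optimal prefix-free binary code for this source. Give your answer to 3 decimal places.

Repeatedly combine the two least-probable nodes; the expected code length is the sum of the merged weights.
merge 2/37 + 3/37 → 5/37
merge 5/37 + 12/37 → 17/37
merge 17/37 + 20/37 → 1
L = 5/37 + 17/37 + 1 = 59/37 ≈ 1.595 bits/symbol.

1.595 bits/symbol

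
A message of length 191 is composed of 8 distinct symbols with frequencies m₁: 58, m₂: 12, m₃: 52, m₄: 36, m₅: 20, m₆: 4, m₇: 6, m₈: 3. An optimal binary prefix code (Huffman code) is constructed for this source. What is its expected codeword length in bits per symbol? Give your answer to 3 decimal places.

Probabilities are the counts divided by 191.
Repeatedly combine the two least-probable nodes; the expected code length is the sum of the merged weights.
merge 3/191 + 4/191 → 7/191
merge 6/191 + 7/191 → 13/191
merge 12/191 + 13/191 → 25/191
merge 20/191 + 25/191 → 45/191
merge 36/191 + 45/191 → 81/191
merge 52/191 + 58/191 → 110/191
merge 81/191 + 110/191 → 1
L = 7/191 + 13/191 + 25/191 + 45/191 + 81/191 + 110/191 + 1 = 472/191 ≈ 2.471 bits/symbol.

2.471 bits/symbol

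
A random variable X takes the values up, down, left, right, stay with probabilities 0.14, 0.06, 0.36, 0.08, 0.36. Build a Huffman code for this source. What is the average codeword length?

Repeatedly combine the two least-probable nodes; the expected code length is the sum of the merged weights.
merge 3/50 + 2/25 → 7/50
merge 7/50 + 7/50 → 7/25
merge 7/25 + 9/25 → 16/25
merge 9/25 + 16/25 → 1
L = 7/50 + 7/25 + 16/25 + 1 = 103/50 = 2.06 bits/symbol.

2.06 bits/symbol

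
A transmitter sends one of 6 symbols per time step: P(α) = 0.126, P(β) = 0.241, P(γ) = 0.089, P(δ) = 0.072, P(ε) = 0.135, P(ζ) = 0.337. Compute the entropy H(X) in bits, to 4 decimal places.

H = −Σ pᵢ log₂ pᵢ.
−0.126·log₂(0.126) = 0.3766
−0.241·log₂(0.241) = 0.4947
−0.089·log₂(0.089) = 0.3106
−0.072·log₂(0.072) = 0.2733
−0.135·log₂(0.135) = 0.3900
−0.337·log₂(0.337) = 0.5288
Sum ≈ 2.3740 → 2.3740 bits.

2.3740 bits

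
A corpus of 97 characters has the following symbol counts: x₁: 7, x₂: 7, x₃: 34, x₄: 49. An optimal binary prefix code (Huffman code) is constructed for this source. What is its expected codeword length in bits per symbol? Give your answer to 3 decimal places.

1.639 bits/symbol

Probabilities are the counts divided by 97.
Repeatedly combine the two least-probable nodes; the expected code length is the sum of the merged weights.
merge 7/97 + 7/97 → 14/97
merge 14/97 + 34/97 → 48/97
merge 48/97 + 49/97 → 1
L = 14/97 + 48/97 + 1 = 159/97 ≈ 1.639 bits/symbol.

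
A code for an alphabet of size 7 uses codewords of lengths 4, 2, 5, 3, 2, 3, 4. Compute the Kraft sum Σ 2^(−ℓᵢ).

With common denominator 2^5 = 32: Σ 2^(−ℓᵢ) = 2/32 + 8/32 + 1/32 + 4/32 + 8/32 + 4/32 + 2/32 = 29/32 = 0.90625.

0.90625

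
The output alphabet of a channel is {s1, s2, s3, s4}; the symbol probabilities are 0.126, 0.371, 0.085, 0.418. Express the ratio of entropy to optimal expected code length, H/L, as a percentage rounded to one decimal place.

96.8%

Entropy H = −Σ p log₂ p ≈ 1.7356 bits.
Huffman merges: 17/200+63/500→211/1000; 211/1000+371/1000→291/500; 209/500+291/500→1. L = 1793/1000 ≈ 1.7930.
Efficiency = H/L = 1.7356/1.7930 = 96.8%.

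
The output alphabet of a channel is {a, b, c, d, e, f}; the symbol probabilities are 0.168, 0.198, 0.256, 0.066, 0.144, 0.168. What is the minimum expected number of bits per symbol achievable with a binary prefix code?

Repeatedly combine the two least-probable nodes; the expected code length is the sum of the merged weights.
merge 33/500 + 18/125 → 21/100
merge 21/125 + 21/125 → 42/125
merge 99/500 + 21/100 → 51/125
merge 32/125 + 42/125 → 74/125
merge 51/125 + 74/125 → 1
L = 21/100 + 42/125 + 51/125 + 74/125 + 1 = 1273/500 = 2.546 bits/symbol.

2.546 bits/symbol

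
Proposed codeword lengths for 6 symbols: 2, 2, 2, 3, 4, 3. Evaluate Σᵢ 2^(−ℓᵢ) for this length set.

With common denominator 2^4 = 16: Σ 2^(−ℓᵢ) = 4/16 + 4/16 + 4/16 + 2/16 + 1/16 + 2/16 = 17/16 = 1.0625.

1.0625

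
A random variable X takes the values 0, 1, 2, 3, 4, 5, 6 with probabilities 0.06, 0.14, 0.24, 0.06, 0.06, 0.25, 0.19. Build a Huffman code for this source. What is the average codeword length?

Repeatedly combine the two least-probable nodes; the expected code length is the sum of the merged weights.
merge 3/50 + 3/50 → 3/25
merge 3/50 + 3/25 → 9/50
merge 7/50 + 9/50 → 8/25
merge 19/100 + 6/25 → 43/100
merge 1/4 + 8/25 → 57/100
merge 43/100 + 57/100 → 1
L = 3/25 + 9/50 + 8/25 + 43/100 + 57/100 + 1 = 131/50 = 2.62 bits/symbol.

2.62 bits/symbol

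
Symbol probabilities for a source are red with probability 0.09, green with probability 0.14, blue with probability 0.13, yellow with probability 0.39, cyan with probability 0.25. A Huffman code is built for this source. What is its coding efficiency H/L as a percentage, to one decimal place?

96.9%

Entropy H = −Σ p log₂ p ≈ 2.1222 bits.
Huffman merges: 9/100+13/100→11/50; 7/50+11/50→9/25; 1/4+9/25→61/100; 39/100+61/100→1. L = 219/100 ≈ 2.1900.
Efficiency = H/L = 2.1222/2.1900 = 96.9%.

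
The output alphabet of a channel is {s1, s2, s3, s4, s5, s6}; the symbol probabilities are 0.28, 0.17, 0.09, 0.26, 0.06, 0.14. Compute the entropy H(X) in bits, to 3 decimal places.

H = −Σ pᵢ log₂ pᵢ.
−0.28·log₂(0.28) = 0.5142
−0.17·log₂(0.17) = 0.4346
−0.09·log₂(0.09) = 0.3127
−0.26·log₂(0.26) = 0.5053
−0.06·log₂(0.06) = 0.2435
−0.14·log₂(0.14) = 0.3971
Sum ≈ 2.4074 → 2.407 bits.

2.407 bits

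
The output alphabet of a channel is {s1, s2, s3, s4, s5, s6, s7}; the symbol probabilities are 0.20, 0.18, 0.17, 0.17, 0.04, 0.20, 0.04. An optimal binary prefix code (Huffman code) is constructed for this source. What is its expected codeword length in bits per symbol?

Repeatedly combine the two least-probable nodes; the expected code length is the sum of the merged weights.
merge 1/25 + 1/25 → 2/25
merge 2/25 + 17/100 → 1/4
merge 17/100 + 9/50 → 7/20
merge 1/5 + 1/5 → 2/5
merge 1/4 + 7/20 → 3/5
merge 2/5 + 3/5 → 1
L = 2/25 + 1/4 + 7/20 + 2/5 + 3/5 + 1 = 67/25 = 2.68 bits/symbol.

2.68 bits/symbol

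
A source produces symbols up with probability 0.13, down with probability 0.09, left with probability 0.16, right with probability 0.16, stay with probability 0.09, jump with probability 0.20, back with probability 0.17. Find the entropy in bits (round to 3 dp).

2.753 bits

H = −Σ pᵢ log₂ pᵢ.
−0.13·log₂(0.13) = 0.3826
−0.09·log₂(0.09) = 0.3127
−0.16·log₂(0.16) = 0.4230
−0.16·log₂(0.16) = 0.4230
−0.09·log₂(0.09) = 0.3127
−0.20·log₂(0.20) = 0.4644
−0.17·log₂(0.17) = 0.4346
Sum ≈ 2.7530 → 2.753 bits.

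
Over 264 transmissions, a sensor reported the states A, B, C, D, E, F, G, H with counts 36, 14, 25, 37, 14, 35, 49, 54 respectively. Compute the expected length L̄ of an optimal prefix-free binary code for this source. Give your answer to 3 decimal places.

Probabilities are the counts divided by 264.
Repeatedly combine the two least-probable nodes; the expected code length is the sum of the merged weights.
merge 7/132 + 7/132 → 7/66
merge 25/264 + 7/66 → 53/264
merge 35/264 + 3/22 → 71/264
merge 37/264 + 49/264 → 43/132
merge 53/264 + 9/44 → 107/264
merge 71/264 + 43/132 → 157/264
merge 107/264 + 157/264 → 1
L = 7/66 + 53/264 + 71/264 + 43/132 + 107/264 + 157/264 + 1 = 383/132 ≈ 2.902 bits/symbol.

2.902 bits/symbol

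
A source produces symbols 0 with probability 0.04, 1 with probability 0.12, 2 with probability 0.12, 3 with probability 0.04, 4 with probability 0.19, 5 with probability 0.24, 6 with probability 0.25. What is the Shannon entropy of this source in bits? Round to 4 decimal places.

2.5550 bits

H = −Σ pᵢ log₂ pᵢ.
−0.04·log₂(0.04) = 0.1858
−0.12·log₂(0.12) = 0.3671
−0.12·log₂(0.12) = 0.3671
−0.04·log₂(0.04) = 0.1858
−0.19·log₂(0.19) = 0.4552
−0.24·log₂(0.24) = 0.4941
−0.25·log₂(0.25) = 0.5000
Sum ≈ 2.5550 → 2.5550 bits.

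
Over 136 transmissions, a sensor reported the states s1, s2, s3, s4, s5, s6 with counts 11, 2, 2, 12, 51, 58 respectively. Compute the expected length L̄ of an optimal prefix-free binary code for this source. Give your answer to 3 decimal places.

Probabilities are the counts divided by 136.
Repeatedly combine the two least-probable nodes; the expected code length is the sum of the merged weights.
merge 1/68 + 1/68 → 1/34
merge 1/34 + 11/136 → 15/136
merge 3/34 + 15/136 → 27/136
merge 27/136 + 3/8 → 39/68
merge 29/68 + 39/68 → 1
L = 1/34 + 15/136 + 27/136 + 39/68 + 1 = 65/34 ≈ 1.912 bits/symbol.

1.912 bits/symbol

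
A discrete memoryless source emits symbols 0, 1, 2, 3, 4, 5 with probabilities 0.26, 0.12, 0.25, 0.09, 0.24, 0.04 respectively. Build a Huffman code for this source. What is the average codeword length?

2.38 bits/symbol

Repeatedly combine the two least-probable nodes; the expected code length is the sum of the merged weights.
merge 1/25 + 9/100 → 13/100
merge 3/25 + 13/100 → 1/4
merge 6/25 + 1/4 → 49/100
merge 1/4 + 13/50 → 51/100
merge 49/100 + 51/100 → 1
L = 13/100 + 1/4 + 49/100 + 51/100 + 1 = 119/50 = 2.38 bits/symbol.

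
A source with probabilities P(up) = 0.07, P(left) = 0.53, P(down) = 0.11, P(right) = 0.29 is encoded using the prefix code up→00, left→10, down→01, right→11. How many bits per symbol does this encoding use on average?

2 bits/symbol

L̄ = Σ pᵢ·ℓᵢ = 0.07·2 + 0.53·2 + 0.11·2 + 0.29·2 = 2 bits/symbol.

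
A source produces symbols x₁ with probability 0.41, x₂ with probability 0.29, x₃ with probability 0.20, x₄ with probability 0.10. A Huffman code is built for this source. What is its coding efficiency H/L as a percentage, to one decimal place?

Entropy H = −Σ p log₂ p ≈ 1.8419 bits.
Huffman merges: 1/10+1/5→3/10; 29/100+3/10→59/100; 41/100+59/100→1. L = 189/100 ≈ 1.8900.
Efficiency = H/L = 1.8419/1.8900 = 97.5%.

97.5%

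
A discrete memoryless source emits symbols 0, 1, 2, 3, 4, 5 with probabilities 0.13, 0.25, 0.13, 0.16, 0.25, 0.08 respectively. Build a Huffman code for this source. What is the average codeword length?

Repeatedly combine the two least-probable nodes; the expected code length is the sum of the merged weights.
merge 2/25 + 13/100 → 21/100
merge 13/100 + 4/25 → 29/100
merge 21/100 + 1/4 → 23/50
merge 1/4 + 29/100 → 27/50
merge 23/50 + 27/50 → 1
L = 21/100 + 29/100 + 23/50 + 27/50 + 1 = 5/2 = 2.5 bits/symbol.

2.5 bits/symbol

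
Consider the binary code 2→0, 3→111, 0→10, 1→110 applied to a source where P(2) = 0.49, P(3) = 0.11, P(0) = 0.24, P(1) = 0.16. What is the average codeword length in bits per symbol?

1.78 bits/symbol

L̄ = Σ pᵢ·ℓᵢ = 0.49·1 + 0.11·3 + 0.24·2 + 0.16·3 = 1.78 bits/symbol.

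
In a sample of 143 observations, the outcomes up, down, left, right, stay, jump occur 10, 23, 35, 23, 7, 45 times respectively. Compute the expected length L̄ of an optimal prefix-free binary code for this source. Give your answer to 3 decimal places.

2.399 bits/symbol

Probabilities are the counts divided by 143.
Repeatedly combine the two least-probable nodes; the expected code length is the sum of the merged weights.
merge 7/143 + 10/143 → 17/143
merge 17/143 + 23/143 → 40/143
merge 23/143 + 35/143 → 58/143
merge 40/143 + 45/143 → 85/143
merge 58/143 + 85/143 → 1
L = 17/143 + 40/143 + 58/143 + 85/143 + 1 = 343/143 ≈ 2.399 bits/symbol.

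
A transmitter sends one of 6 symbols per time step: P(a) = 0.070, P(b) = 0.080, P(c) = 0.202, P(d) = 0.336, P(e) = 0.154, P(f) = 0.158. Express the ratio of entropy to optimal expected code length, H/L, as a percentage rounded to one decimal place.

Entropy H = −Σ p log₂ p ≈ 2.3911 bits.
Huffman merges: 7/100+2/25→3/20; 3/20+77/500→38/125; 79/500+101/500→9/25; 38/125+42/125→16/25; 9/25+16/25→1. L = 1227/500 ≈ 2.4540.
Efficiency = H/L = 2.3911/2.4540 = 97.4%.

97.4%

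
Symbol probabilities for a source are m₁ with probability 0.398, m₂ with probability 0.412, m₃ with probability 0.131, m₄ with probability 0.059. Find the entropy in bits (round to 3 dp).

H = −Σ pᵢ log₂ pᵢ.
−0.398·log₂(0.398) = 0.5290
−0.412·log₂(0.412) = 0.5271
−0.131·log₂(0.131) = 0.3841
−0.059·log₂(0.059) = 0.2409
Sum ≈ 1.6811 → 1.681 bits.

1.681 bits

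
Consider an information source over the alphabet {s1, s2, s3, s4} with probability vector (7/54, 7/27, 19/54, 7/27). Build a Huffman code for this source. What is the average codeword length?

Repeatedly combine the two least-probable nodes; the expected code length is the sum of the merged weights.
merge 7/54 + 7/27 → 7/18
merge 7/27 + 19/54 → 11/18
merge 7/18 + 11/18 → 1
L = 7/18 + 11/18 + 1 = 2 bits/symbol.

2 bits/symbol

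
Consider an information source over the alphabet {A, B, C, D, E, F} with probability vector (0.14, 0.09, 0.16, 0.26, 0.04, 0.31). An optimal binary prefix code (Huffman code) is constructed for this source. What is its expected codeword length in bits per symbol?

2.4 bits/symbol

Repeatedly combine the two least-probable nodes; the expected code length is the sum of the merged weights.
merge 1/25 + 9/100 → 13/100
merge 13/100 + 7/50 → 27/100
merge 4/25 + 13/50 → 21/50
merge 27/100 + 31/100 → 29/50
merge 21/50 + 29/50 → 1
L = 13/100 + 27/100 + 21/50 + 29/50 + 1 = 12/5 = 2.4 bits/symbol.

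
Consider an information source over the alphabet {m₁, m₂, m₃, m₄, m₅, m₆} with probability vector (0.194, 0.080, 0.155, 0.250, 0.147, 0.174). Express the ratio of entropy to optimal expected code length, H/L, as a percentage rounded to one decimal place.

98.3%

Entropy H = −Σ p log₂ p ≈ 2.5130 bits.
Huffman merges: 2/25+147/1000→227/1000; 31/200+87/500→329/1000; 97/500+227/1000→421/1000; 1/4+329/1000→579/1000; 421/1000+579/1000→1. L = 639/250 ≈ 2.5560.
Efficiency = H/L = 2.5130/2.5560 = 98.3%.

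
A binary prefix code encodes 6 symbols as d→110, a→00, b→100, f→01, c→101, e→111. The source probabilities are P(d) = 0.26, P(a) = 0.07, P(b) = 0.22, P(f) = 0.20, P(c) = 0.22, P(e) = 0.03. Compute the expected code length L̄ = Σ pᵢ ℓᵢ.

L̄ = Σ pᵢ·ℓᵢ = 0.26·3 + 0.07·2 + 0.22·3 + 0.20·2 + 0.22·3 + 0.03·3 = 2.73 bits/symbol.

2.73 bits/symbol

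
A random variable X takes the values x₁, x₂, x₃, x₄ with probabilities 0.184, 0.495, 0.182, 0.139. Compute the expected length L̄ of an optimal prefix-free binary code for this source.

1.826 bits/symbol

Repeatedly combine the two least-probable nodes; the expected code length is the sum of the merged weights.
merge 139/1000 + 91/500 → 321/1000
merge 23/125 + 321/1000 → 101/200
merge 99/200 + 101/200 → 1
L = 321/1000 + 101/200 + 1 = 913/500 = 1.826 bits/symbol.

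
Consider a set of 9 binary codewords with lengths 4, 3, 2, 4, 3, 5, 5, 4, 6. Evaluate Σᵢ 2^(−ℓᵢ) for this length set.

0.765625

With common denominator 2^6 = 64: Σ 2^(−ℓᵢ) = 4/64 + 8/64 + 16/64 + 4/64 + 8/64 + 2/64 + 2/64 + 4/64 + 1/64 = 49/64 = 0.765625.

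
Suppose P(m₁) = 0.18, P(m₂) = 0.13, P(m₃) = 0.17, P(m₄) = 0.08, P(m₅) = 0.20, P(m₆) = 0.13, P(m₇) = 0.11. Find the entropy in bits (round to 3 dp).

H = −Σ pᵢ log₂ pᵢ.
−0.18·log₂(0.18) = 0.4453
−0.13·log₂(0.13) = 0.3826
−0.17·log₂(0.17) = 0.4346
−0.08·log₂(0.08) = 0.2915
−0.20·log₂(0.20) = 0.4644
−0.13·log₂(0.13) = 0.3826
−0.11·log₂(0.11) = 0.3503
Sum ≈ 2.7514 → 2.751 bits.

2.751 bits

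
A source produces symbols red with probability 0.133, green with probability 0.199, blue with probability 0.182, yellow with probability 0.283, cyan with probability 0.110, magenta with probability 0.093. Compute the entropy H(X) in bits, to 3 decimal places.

H = −Σ pᵢ log₂ pᵢ.
−0.133·log₂(0.133) = 0.3871
−0.199·log₂(0.199) = 0.4635
−0.182·log₂(0.182) = 0.4474
−0.283·log₂(0.283) = 0.5154
−0.110·log₂(0.110) = 0.3503
−0.093·log₂(0.093) = 0.3187
Sum ≈ 2.4823 → 2.482 bits.

2.482 bits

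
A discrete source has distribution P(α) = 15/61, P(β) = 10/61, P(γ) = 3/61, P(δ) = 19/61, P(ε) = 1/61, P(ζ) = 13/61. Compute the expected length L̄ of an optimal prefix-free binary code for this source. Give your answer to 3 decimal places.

2.295 bits/symbol

Repeatedly combine the two least-probable nodes; the expected code length is the sum of the merged weights.
merge 1/61 + 3/61 → 4/61
merge 4/61 + 10/61 → 14/61
merge 13/61 + 14/61 → 27/61
merge 15/61 + 19/61 → 34/61
merge 27/61 + 34/61 → 1
L = 4/61 + 14/61 + 27/61 + 34/61 + 1 = 140/61 ≈ 2.295 bits/symbol.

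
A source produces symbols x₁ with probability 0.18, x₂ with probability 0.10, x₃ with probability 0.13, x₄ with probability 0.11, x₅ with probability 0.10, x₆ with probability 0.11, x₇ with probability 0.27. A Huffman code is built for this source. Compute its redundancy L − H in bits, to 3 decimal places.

0.027 bits

Entropy H = −Σ p log₂ p ≈ 2.7029 bits.
Huffman merges: 1/10+1/10→1/5; 11/100+11/100→11/50; 13/100+9/50→31/100; 1/5+11/50→21/50; 27/100+31/100→29/50; 21/50+29/50→1. L = 273/100 ≈ 2.7300.
L − H = 2.7300 − 2.7029 = 0.027 bits.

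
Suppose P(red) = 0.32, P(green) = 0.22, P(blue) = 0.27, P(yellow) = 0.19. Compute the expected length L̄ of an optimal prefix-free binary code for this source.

Repeatedly combine the two least-probable nodes; the expected code length is the sum of the merged weights.
merge 19/100 + 11/50 → 41/100
merge 27/100 + 8/25 → 59/100
merge 41/100 + 59/100 → 1
L = 41/100 + 59/100 + 1 = 2 bits/symbol.

2 bits/symbol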